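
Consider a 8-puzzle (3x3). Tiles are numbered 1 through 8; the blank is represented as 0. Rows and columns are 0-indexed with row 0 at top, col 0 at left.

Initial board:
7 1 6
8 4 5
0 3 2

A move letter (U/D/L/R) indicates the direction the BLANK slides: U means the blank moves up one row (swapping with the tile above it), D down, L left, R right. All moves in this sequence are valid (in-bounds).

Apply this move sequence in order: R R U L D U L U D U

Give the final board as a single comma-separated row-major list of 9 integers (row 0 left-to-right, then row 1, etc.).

After move 1 (R):
7 1 6
8 4 5
3 0 2

After move 2 (R):
7 1 6
8 4 5
3 2 0

After move 3 (U):
7 1 6
8 4 0
3 2 5

After move 4 (L):
7 1 6
8 0 4
3 2 5

After move 5 (D):
7 1 6
8 2 4
3 0 5

After move 6 (U):
7 1 6
8 0 4
3 2 5

After move 7 (L):
7 1 6
0 8 4
3 2 5

After move 8 (U):
0 1 6
7 8 4
3 2 5

After move 9 (D):
7 1 6
0 8 4
3 2 5

After move 10 (U):
0 1 6
7 8 4
3 2 5

Answer: 0, 1, 6, 7, 8, 4, 3, 2, 5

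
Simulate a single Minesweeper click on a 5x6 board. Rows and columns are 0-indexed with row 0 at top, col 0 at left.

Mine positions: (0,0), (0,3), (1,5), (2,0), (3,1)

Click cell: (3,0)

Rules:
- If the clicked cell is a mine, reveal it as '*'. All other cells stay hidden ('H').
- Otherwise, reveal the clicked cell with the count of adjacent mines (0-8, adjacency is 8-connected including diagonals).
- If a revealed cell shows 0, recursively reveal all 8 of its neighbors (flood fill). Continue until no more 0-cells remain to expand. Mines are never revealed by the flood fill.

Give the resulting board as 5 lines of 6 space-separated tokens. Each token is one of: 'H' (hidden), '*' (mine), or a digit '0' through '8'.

H H H H H H
H H H H H H
H H H H H H
2 H H H H H
H H H H H H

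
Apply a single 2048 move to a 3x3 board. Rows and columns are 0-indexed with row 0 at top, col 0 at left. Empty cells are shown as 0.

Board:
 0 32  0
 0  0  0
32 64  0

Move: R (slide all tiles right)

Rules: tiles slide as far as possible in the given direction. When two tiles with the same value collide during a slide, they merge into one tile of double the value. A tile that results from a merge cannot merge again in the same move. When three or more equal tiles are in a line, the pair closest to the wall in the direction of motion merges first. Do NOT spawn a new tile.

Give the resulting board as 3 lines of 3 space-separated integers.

Slide right:
row 0: [0, 32, 0] -> [0, 0, 32]
row 1: [0, 0, 0] -> [0, 0, 0]
row 2: [32, 64, 0] -> [0, 32, 64]

Answer:  0  0 32
 0  0  0
 0 32 64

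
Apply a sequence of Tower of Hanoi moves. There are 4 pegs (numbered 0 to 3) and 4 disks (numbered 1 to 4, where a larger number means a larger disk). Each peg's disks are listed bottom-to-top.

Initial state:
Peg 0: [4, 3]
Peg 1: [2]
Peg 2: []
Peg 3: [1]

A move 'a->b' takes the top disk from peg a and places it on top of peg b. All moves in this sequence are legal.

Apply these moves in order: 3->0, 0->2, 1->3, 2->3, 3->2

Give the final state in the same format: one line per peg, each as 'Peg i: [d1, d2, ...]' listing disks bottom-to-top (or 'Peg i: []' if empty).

After move 1 (3->0):
Peg 0: [4, 3, 1]
Peg 1: [2]
Peg 2: []
Peg 3: []

After move 2 (0->2):
Peg 0: [4, 3]
Peg 1: [2]
Peg 2: [1]
Peg 3: []

After move 3 (1->3):
Peg 0: [4, 3]
Peg 1: []
Peg 2: [1]
Peg 3: [2]

After move 4 (2->3):
Peg 0: [4, 3]
Peg 1: []
Peg 2: []
Peg 3: [2, 1]

After move 5 (3->2):
Peg 0: [4, 3]
Peg 1: []
Peg 2: [1]
Peg 3: [2]

Answer: Peg 0: [4, 3]
Peg 1: []
Peg 2: [1]
Peg 3: [2]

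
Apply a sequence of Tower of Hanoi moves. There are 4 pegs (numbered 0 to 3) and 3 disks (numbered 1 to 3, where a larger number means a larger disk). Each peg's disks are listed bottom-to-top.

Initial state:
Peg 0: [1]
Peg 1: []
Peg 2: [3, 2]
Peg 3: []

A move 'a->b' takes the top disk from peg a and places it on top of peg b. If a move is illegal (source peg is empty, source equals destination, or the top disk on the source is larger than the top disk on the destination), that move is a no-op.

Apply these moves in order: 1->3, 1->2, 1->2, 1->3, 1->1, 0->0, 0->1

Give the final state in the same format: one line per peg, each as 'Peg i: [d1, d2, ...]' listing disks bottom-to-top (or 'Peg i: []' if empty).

Answer: Peg 0: []
Peg 1: [1]
Peg 2: [3, 2]
Peg 3: []

Derivation:
After move 1 (1->3):
Peg 0: [1]
Peg 1: []
Peg 2: [3, 2]
Peg 3: []

After move 2 (1->2):
Peg 0: [1]
Peg 1: []
Peg 2: [3, 2]
Peg 3: []

After move 3 (1->2):
Peg 0: [1]
Peg 1: []
Peg 2: [3, 2]
Peg 3: []

After move 4 (1->3):
Peg 0: [1]
Peg 1: []
Peg 2: [3, 2]
Peg 3: []

After move 5 (1->1):
Peg 0: [1]
Peg 1: []
Peg 2: [3, 2]
Peg 3: []

After move 6 (0->0):
Peg 0: [1]
Peg 1: []
Peg 2: [3, 2]
Peg 3: []

After move 7 (0->1):
Peg 0: []
Peg 1: [1]
Peg 2: [3, 2]
Peg 3: []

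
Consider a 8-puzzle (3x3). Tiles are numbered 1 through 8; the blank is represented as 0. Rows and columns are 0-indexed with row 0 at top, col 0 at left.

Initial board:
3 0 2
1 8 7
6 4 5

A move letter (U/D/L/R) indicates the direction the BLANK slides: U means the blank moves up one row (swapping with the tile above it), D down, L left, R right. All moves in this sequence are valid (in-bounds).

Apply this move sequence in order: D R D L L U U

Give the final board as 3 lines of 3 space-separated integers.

Answer: 0 8 2
3 7 5
1 6 4

Derivation:
After move 1 (D):
3 8 2
1 0 7
6 4 5

After move 2 (R):
3 8 2
1 7 0
6 4 5

After move 3 (D):
3 8 2
1 7 5
6 4 0

After move 4 (L):
3 8 2
1 7 5
6 0 4

After move 5 (L):
3 8 2
1 7 5
0 6 4

After move 6 (U):
3 8 2
0 7 5
1 6 4

After move 7 (U):
0 8 2
3 7 5
1 6 4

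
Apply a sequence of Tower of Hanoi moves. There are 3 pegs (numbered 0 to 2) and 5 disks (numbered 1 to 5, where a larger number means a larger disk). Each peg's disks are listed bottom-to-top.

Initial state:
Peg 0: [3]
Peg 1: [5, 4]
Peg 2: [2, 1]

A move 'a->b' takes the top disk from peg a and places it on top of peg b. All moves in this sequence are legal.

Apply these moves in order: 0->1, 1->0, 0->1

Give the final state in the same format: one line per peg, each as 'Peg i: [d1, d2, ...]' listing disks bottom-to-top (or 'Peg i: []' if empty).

Answer: Peg 0: []
Peg 1: [5, 4, 3]
Peg 2: [2, 1]

Derivation:
After move 1 (0->1):
Peg 0: []
Peg 1: [5, 4, 3]
Peg 2: [2, 1]

After move 2 (1->0):
Peg 0: [3]
Peg 1: [5, 4]
Peg 2: [2, 1]

After move 3 (0->1):
Peg 0: []
Peg 1: [5, 4, 3]
Peg 2: [2, 1]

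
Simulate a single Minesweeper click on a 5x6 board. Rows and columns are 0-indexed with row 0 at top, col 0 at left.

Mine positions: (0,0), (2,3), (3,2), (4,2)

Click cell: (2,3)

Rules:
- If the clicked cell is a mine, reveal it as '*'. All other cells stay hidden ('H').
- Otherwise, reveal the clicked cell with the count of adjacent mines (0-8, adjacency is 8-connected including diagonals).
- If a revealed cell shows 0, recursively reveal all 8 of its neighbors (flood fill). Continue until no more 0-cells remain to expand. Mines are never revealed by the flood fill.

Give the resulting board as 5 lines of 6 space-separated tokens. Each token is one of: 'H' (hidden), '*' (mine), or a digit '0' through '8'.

H H H H H H
H H H H H H
H H H * H H
H H H H H H
H H H H H H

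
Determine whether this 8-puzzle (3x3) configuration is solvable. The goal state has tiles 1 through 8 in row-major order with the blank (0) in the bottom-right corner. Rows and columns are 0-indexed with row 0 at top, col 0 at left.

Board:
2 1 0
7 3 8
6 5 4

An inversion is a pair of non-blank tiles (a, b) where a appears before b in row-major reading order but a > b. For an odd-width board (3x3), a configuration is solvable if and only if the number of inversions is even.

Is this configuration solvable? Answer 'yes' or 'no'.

Answer: no

Derivation:
Inversions (pairs i<j in row-major order where tile[i] > tile[j] > 0): 11
11 is odd, so the puzzle is not solvable.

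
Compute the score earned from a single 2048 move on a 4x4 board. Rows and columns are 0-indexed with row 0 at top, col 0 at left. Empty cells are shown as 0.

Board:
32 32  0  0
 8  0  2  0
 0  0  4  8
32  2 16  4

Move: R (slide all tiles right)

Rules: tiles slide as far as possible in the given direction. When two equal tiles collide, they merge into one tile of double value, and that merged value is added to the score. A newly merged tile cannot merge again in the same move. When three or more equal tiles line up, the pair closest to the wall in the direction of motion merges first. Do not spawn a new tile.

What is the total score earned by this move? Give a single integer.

Slide right:
row 0: [32, 32, 0, 0] -> [0, 0, 0, 64]  score +64 (running 64)
row 1: [8, 0, 2, 0] -> [0, 0, 8, 2]  score +0 (running 64)
row 2: [0, 0, 4, 8] -> [0, 0, 4, 8]  score +0 (running 64)
row 3: [32, 2, 16, 4] -> [32, 2, 16, 4]  score +0 (running 64)
Board after move:
 0  0  0 64
 0  0  8  2
 0  0  4  8
32  2 16  4

Answer: 64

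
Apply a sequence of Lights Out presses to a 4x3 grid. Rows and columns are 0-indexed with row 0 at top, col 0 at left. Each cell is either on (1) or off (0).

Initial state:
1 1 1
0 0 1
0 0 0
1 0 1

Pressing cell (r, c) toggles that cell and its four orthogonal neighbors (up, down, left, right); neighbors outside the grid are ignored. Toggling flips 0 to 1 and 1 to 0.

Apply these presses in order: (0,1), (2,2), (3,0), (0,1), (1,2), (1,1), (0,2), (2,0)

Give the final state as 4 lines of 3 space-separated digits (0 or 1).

After press 1 at (0,1):
0 0 0
0 1 1
0 0 0
1 0 1

After press 2 at (2,2):
0 0 0
0 1 0
0 1 1
1 0 0

After press 3 at (3,0):
0 0 0
0 1 0
1 1 1
0 1 0

After press 4 at (0,1):
1 1 1
0 0 0
1 1 1
0 1 0

After press 5 at (1,2):
1 1 0
0 1 1
1 1 0
0 1 0

After press 6 at (1,1):
1 0 0
1 0 0
1 0 0
0 1 0

After press 7 at (0,2):
1 1 1
1 0 1
1 0 0
0 1 0

After press 8 at (2,0):
1 1 1
0 0 1
0 1 0
1 1 0

Answer: 1 1 1
0 0 1
0 1 0
1 1 0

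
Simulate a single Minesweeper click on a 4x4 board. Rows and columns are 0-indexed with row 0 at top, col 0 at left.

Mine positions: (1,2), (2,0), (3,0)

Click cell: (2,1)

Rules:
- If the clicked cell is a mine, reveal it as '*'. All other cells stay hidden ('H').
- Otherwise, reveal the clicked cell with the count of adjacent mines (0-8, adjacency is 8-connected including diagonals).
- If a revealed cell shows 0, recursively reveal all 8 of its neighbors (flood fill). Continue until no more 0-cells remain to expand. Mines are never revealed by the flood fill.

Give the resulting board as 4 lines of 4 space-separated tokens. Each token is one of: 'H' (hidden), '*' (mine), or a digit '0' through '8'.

H H H H
H H H H
H 3 H H
H H H H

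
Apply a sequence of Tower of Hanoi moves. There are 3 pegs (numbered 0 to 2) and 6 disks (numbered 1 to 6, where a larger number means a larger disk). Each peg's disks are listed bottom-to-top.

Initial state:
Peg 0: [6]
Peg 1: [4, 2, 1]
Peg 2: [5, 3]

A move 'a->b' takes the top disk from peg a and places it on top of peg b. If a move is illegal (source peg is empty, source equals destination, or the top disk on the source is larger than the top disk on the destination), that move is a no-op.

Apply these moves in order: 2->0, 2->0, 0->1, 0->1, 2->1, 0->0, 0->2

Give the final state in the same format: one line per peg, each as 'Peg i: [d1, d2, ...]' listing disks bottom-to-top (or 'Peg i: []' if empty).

Answer: Peg 0: [6]
Peg 1: [4, 2, 1]
Peg 2: [5, 3]

Derivation:
After move 1 (2->0):
Peg 0: [6, 3]
Peg 1: [4, 2, 1]
Peg 2: [5]

After move 2 (2->0):
Peg 0: [6, 3]
Peg 1: [4, 2, 1]
Peg 2: [5]

After move 3 (0->1):
Peg 0: [6, 3]
Peg 1: [4, 2, 1]
Peg 2: [5]

After move 4 (0->1):
Peg 0: [6, 3]
Peg 1: [4, 2, 1]
Peg 2: [5]

After move 5 (2->1):
Peg 0: [6, 3]
Peg 1: [4, 2, 1]
Peg 2: [5]

After move 6 (0->0):
Peg 0: [6, 3]
Peg 1: [4, 2, 1]
Peg 2: [5]

After move 7 (0->2):
Peg 0: [6]
Peg 1: [4, 2, 1]
Peg 2: [5, 3]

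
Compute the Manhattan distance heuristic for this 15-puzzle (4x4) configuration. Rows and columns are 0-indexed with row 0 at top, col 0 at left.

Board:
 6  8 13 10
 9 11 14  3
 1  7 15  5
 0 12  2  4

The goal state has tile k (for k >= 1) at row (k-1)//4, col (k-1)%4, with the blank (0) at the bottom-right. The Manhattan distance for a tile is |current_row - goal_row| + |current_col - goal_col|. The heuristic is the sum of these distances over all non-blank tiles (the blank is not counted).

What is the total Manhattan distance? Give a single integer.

Answer: 41

Derivation:
Tile 6: at (0,0), goal (1,1), distance |0-1|+|0-1| = 2
Tile 8: at (0,1), goal (1,3), distance |0-1|+|1-3| = 3
Tile 13: at (0,2), goal (3,0), distance |0-3|+|2-0| = 5
Tile 10: at (0,3), goal (2,1), distance |0-2|+|3-1| = 4
Tile 9: at (1,0), goal (2,0), distance |1-2|+|0-0| = 1
Tile 11: at (1,1), goal (2,2), distance |1-2|+|1-2| = 2
Tile 14: at (1,2), goal (3,1), distance |1-3|+|2-1| = 3
Tile 3: at (1,3), goal (0,2), distance |1-0|+|3-2| = 2
Tile 1: at (2,0), goal (0,0), distance |2-0|+|0-0| = 2
Tile 7: at (2,1), goal (1,2), distance |2-1|+|1-2| = 2
Tile 15: at (2,2), goal (3,2), distance |2-3|+|2-2| = 1
Tile 5: at (2,3), goal (1,0), distance |2-1|+|3-0| = 4
Tile 12: at (3,1), goal (2,3), distance |3-2|+|1-3| = 3
Tile 2: at (3,2), goal (0,1), distance |3-0|+|2-1| = 4
Tile 4: at (3,3), goal (0,3), distance |3-0|+|3-3| = 3
Sum: 2 + 3 + 5 + 4 + 1 + 2 + 3 + 2 + 2 + 2 + 1 + 4 + 3 + 4 + 3 = 41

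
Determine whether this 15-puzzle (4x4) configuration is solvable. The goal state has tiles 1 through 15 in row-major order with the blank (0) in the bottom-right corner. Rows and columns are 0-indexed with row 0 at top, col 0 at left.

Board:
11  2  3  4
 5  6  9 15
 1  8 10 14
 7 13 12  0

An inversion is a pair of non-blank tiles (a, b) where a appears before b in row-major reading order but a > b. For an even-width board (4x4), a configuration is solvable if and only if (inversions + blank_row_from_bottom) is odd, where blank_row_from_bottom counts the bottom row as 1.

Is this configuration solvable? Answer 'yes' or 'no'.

Inversions: 31
Blank is in row 3 (0-indexed from top), which is row 1 counting from the bottom (bottom = 1).
31 + 1 = 32, which is even, so the puzzle is not solvable.

Answer: no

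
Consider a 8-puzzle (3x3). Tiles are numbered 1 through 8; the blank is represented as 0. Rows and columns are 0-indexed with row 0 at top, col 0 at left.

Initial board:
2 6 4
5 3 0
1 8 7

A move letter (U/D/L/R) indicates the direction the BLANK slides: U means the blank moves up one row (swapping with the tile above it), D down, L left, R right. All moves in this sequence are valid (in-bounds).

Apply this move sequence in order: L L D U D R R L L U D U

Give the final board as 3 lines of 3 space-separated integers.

Answer: 2 6 4
0 5 3
1 8 7

Derivation:
After move 1 (L):
2 6 4
5 0 3
1 8 7

After move 2 (L):
2 6 4
0 5 3
1 8 7

After move 3 (D):
2 6 4
1 5 3
0 8 7

After move 4 (U):
2 6 4
0 5 3
1 8 7

After move 5 (D):
2 6 4
1 5 3
0 8 7

After move 6 (R):
2 6 4
1 5 3
8 0 7

After move 7 (R):
2 6 4
1 5 3
8 7 0

After move 8 (L):
2 6 4
1 5 3
8 0 7

After move 9 (L):
2 6 4
1 5 3
0 8 7

After move 10 (U):
2 6 4
0 5 3
1 8 7

After move 11 (D):
2 6 4
1 5 3
0 8 7

After move 12 (U):
2 6 4
0 5 3
1 8 7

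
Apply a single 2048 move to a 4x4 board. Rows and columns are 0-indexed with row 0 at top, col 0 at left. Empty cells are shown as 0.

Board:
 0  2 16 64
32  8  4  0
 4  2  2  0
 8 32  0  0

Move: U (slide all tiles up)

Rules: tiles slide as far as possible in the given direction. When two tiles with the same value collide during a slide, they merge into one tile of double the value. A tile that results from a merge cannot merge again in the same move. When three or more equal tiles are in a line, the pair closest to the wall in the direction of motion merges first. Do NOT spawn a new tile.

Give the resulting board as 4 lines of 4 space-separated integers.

Answer: 32  2 16 64
 4  8  4  0
 8  2  2  0
 0 32  0  0

Derivation:
Slide up:
col 0: [0, 32, 4, 8] -> [32, 4, 8, 0]
col 1: [2, 8, 2, 32] -> [2, 8, 2, 32]
col 2: [16, 4, 2, 0] -> [16, 4, 2, 0]
col 3: [64, 0, 0, 0] -> [64, 0, 0, 0]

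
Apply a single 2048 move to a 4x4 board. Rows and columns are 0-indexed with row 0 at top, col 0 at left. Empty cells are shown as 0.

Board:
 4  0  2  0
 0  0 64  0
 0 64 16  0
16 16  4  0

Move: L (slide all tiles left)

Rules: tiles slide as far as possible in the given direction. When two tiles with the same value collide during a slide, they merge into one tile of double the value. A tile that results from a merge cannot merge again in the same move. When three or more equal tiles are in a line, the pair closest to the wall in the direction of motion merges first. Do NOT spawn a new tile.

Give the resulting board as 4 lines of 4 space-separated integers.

Answer:  4  2  0  0
64  0  0  0
64 16  0  0
32  4  0  0

Derivation:
Slide left:
row 0: [4, 0, 2, 0] -> [4, 2, 0, 0]
row 1: [0, 0, 64, 0] -> [64, 0, 0, 0]
row 2: [0, 64, 16, 0] -> [64, 16, 0, 0]
row 3: [16, 16, 4, 0] -> [32, 4, 0, 0]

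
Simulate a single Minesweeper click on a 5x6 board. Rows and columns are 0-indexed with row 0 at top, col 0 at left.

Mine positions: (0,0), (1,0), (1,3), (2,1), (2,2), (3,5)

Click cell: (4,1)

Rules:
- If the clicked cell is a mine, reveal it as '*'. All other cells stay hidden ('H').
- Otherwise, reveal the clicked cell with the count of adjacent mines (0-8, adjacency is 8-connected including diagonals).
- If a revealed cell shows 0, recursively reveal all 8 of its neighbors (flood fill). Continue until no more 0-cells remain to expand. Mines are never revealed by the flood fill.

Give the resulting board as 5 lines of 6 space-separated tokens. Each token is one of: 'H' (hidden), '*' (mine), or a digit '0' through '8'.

H H H H H H
H H H H H H
H H H H H H
1 2 2 1 1 H
0 0 0 0 1 H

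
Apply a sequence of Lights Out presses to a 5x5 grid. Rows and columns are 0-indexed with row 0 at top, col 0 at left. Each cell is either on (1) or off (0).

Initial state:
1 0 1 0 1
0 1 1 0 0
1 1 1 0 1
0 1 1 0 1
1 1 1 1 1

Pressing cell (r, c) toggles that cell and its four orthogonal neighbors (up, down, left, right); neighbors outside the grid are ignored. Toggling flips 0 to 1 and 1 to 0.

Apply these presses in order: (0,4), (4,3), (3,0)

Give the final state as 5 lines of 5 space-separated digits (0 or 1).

Answer: 1 0 1 1 0
0 1 1 0 1
0 1 1 0 1
1 0 1 1 1
0 1 0 0 0

Derivation:
After press 1 at (0,4):
1 0 1 1 0
0 1 1 0 1
1 1 1 0 1
0 1 1 0 1
1 1 1 1 1

After press 2 at (4,3):
1 0 1 1 0
0 1 1 0 1
1 1 1 0 1
0 1 1 1 1
1 1 0 0 0

After press 3 at (3,0):
1 0 1 1 0
0 1 1 0 1
0 1 1 0 1
1 0 1 1 1
0 1 0 0 0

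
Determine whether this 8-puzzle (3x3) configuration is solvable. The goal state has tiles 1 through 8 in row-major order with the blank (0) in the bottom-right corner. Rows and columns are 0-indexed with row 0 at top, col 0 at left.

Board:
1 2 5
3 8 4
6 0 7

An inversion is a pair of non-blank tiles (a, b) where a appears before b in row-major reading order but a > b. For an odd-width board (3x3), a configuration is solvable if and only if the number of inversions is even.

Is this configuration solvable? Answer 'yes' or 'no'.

Answer: no

Derivation:
Inversions (pairs i<j in row-major order where tile[i] > tile[j] > 0): 5
5 is odd, so the puzzle is not solvable.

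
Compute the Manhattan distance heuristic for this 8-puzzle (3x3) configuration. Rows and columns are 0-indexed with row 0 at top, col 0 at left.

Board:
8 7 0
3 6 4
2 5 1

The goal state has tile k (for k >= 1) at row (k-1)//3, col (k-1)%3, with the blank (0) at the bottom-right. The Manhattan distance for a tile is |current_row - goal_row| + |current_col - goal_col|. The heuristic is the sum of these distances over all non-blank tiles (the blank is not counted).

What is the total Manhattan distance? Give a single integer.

Tile 8: at (0,0), goal (2,1), distance |0-2|+|0-1| = 3
Tile 7: at (0,1), goal (2,0), distance |0-2|+|1-0| = 3
Tile 3: at (1,0), goal (0,2), distance |1-0|+|0-2| = 3
Tile 6: at (1,1), goal (1,2), distance |1-1|+|1-2| = 1
Tile 4: at (1,2), goal (1,0), distance |1-1|+|2-0| = 2
Tile 2: at (2,0), goal (0,1), distance |2-0|+|0-1| = 3
Tile 5: at (2,1), goal (1,1), distance |2-1|+|1-1| = 1
Tile 1: at (2,2), goal (0,0), distance |2-0|+|2-0| = 4
Sum: 3 + 3 + 3 + 1 + 2 + 3 + 1 + 4 = 20

Answer: 20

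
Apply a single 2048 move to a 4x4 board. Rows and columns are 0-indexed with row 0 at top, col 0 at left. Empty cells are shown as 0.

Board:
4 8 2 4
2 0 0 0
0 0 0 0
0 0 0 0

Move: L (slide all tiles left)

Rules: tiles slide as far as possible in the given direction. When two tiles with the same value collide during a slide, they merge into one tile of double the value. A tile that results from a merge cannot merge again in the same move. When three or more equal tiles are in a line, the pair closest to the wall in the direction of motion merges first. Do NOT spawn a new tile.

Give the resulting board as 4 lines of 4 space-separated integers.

Answer: 4 8 2 4
2 0 0 0
0 0 0 0
0 0 0 0

Derivation:
Slide left:
row 0: [4, 8, 2, 4] -> [4, 8, 2, 4]
row 1: [2, 0, 0, 0] -> [2, 0, 0, 0]
row 2: [0, 0, 0, 0] -> [0, 0, 0, 0]
row 3: [0, 0, 0, 0] -> [0, 0, 0, 0]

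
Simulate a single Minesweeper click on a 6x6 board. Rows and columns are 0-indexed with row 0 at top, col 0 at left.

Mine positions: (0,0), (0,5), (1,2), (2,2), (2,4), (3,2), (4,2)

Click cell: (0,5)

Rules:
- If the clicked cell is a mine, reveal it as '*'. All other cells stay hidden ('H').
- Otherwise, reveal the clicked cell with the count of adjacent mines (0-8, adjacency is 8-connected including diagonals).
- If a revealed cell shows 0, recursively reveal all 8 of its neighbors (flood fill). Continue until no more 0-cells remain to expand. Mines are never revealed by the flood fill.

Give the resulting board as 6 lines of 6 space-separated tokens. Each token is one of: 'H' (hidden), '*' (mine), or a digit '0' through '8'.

H H H H H *
H H H H H H
H H H H H H
H H H H H H
H H H H H H
H H H H H H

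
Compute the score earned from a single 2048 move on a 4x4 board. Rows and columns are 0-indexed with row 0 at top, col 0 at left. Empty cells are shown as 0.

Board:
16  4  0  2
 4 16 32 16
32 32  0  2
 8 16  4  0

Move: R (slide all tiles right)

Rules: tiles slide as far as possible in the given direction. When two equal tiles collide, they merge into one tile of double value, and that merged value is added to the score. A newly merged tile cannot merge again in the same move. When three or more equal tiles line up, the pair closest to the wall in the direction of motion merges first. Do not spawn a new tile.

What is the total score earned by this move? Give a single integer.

Answer: 64

Derivation:
Slide right:
row 0: [16, 4, 0, 2] -> [0, 16, 4, 2]  score +0 (running 0)
row 1: [4, 16, 32, 16] -> [4, 16, 32, 16]  score +0 (running 0)
row 2: [32, 32, 0, 2] -> [0, 0, 64, 2]  score +64 (running 64)
row 3: [8, 16, 4, 0] -> [0, 8, 16, 4]  score +0 (running 64)
Board after move:
 0 16  4  2
 4 16 32 16
 0  0 64  2
 0  8 16  4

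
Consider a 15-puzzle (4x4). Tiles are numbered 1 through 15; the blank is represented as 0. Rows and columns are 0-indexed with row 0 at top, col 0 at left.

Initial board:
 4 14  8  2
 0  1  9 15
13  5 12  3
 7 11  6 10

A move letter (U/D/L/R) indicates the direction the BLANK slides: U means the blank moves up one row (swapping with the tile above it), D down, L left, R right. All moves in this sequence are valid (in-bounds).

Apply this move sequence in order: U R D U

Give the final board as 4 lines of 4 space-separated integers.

Answer: 14  0  8  2
 4  1  9 15
13  5 12  3
 7 11  6 10

Derivation:
After move 1 (U):
 0 14  8  2
 4  1  9 15
13  5 12  3
 7 11  6 10

After move 2 (R):
14  0  8  2
 4  1  9 15
13  5 12  3
 7 11  6 10

After move 3 (D):
14  1  8  2
 4  0  9 15
13  5 12  3
 7 11  6 10

After move 4 (U):
14  0  8  2
 4  1  9 15
13  5 12  3
 7 11  6 10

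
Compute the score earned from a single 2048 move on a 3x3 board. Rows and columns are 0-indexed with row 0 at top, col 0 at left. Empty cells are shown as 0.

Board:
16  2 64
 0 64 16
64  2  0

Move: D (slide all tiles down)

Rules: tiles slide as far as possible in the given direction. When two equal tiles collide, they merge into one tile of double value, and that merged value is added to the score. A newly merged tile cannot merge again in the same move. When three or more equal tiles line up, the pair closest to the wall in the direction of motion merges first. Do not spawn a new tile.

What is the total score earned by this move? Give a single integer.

Slide down:
col 0: [16, 0, 64] -> [0, 16, 64]  score +0 (running 0)
col 1: [2, 64, 2] -> [2, 64, 2]  score +0 (running 0)
col 2: [64, 16, 0] -> [0, 64, 16]  score +0 (running 0)
Board after move:
 0  2  0
16 64 64
64  2 16

Answer: 0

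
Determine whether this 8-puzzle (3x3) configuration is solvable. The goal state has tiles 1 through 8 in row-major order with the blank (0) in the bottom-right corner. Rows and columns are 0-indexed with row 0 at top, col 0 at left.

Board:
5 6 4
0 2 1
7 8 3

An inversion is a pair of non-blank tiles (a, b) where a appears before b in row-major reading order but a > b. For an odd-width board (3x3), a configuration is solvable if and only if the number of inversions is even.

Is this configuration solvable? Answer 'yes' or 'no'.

Answer: yes

Derivation:
Inversions (pairs i<j in row-major order where tile[i] > tile[j] > 0): 14
14 is even, so the puzzle is solvable.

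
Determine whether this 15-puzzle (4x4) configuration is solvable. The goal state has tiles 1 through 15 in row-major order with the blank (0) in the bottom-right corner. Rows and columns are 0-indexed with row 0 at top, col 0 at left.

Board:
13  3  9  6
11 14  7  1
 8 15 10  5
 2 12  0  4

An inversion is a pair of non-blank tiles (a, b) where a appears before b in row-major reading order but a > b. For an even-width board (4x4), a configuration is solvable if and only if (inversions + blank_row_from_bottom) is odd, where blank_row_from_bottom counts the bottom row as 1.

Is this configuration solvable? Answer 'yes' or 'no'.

Inversions: 58
Blank is in row 3 (0-indexed from top), which is row 1 counting from the bottom (bottom = 1).
58 + 1 = 59, which is odd, so the puzzle is solvable.

Answer: yes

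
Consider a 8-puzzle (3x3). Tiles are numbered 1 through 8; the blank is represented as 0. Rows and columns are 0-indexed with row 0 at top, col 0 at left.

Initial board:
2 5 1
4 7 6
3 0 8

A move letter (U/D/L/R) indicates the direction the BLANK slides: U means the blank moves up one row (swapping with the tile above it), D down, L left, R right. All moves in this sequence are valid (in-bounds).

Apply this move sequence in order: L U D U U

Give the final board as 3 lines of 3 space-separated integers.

After move 1 (L):
2 5 1
4 7 6
0 3 8

After move 2 (U):
2 5 1
0 7 6
4 3 8

After move 3 (D):
2 5 1
4 7 6
0 3 8

After move 4 (U):
2 5 1
0 7 6
4 3 8

After move 5 (U):
0 5 1
2 7 6
4 3 8

Answer: 0 5 1
2 7 6
4 3 8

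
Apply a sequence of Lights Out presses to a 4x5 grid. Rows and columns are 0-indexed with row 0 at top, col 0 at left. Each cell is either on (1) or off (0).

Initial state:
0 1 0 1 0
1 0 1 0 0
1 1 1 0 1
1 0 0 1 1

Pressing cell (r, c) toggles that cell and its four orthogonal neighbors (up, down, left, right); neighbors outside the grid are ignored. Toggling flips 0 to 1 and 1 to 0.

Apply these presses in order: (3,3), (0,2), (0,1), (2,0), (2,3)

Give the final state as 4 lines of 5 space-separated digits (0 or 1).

Answer: 1 1 0 0 0
0 1 0 1 0
0 0 0 0 0
0 0 1 1 0

Derivation:
After press 1 at (3,3):
0 1 0 1 0
1 0 1 0 0
1 1 1 1 1
1 0 1 0 0

After press 2 at (0,2):
0 0 1 0 0
1 0 0 0 0
1 1 1 1 1
1 0 1 0 0

After press 3 at (0,1):
1 1 0 0 0
1 1 0 0 0
1 1 1 1 1
1 0 1 0 0

After press 4 at (2,0):
1 1 0 0 0
0 1 0 0 0
0 0 1 1 1
0 0 1 0 0

After press 5 at (2,3):
1 1 0 0 0
0 1 0 1 0
0 0 0 0 0
0 0 1 1 0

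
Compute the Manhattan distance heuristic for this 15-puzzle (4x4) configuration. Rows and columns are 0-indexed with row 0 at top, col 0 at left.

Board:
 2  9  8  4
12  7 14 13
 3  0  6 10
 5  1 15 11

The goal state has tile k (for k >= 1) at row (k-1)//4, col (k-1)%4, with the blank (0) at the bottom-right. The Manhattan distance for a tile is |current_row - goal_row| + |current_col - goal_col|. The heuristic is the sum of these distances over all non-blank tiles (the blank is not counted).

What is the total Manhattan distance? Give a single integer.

Tile 2: at (0,0), goal (0,1), distance |0-0|+|0-1| = 1
Tile 9: at (0,1), goal (2,0), distance |0-2|+|1-0| = 3
Tile 8: at (0,2), goal (1,3), distance |0-1|+|2-3| = 2
Tile 4: at (0,3), goal (0,3), distance |0-0|+|3-3| = 0
Tile 12: at (1,0), goal (2,3), distance |1-2|+|0-3| = 4
Tile 7: at (1,1), goal (1,2), distance |1-1|+|1-2| = 1
Tile 14: at (1,2), goal (3,1), distance |1-3|+|2-1| = 3
Tile 13: at (1,3), goal (3,0), distance |1-3|+|3-0| = 5
Tile 3: at (2,0), goal (0,2), distance |2-0|+|0-2| = 4
Tile 6: at (2,2), goal (1,1), distance |2-1|+|2-1| = 2
Tile 10: at (2,3), goal (2,1), distance |2-2|+|3-1| = 2
Tile 5: at (3,0), goal (1,0), distance |3-1|+|0-0| = 2
Tile 1: at (3,1), goal (0,0), distance |3-0|+|1-0| = 4
Tile 15: at (3,2), goal (3,2), distance |3-3|+|2-2| = 0
Tile 11: at (3,3), goal (2,2), distance |3-2|+|3-2| = 2
Sum: 1 + 3 + 2 + 0 + 4 + 1 + 3 + 5 + 4 + 2 + 2 + 2 + 4 + 0 + 2 = 35

Answer: 35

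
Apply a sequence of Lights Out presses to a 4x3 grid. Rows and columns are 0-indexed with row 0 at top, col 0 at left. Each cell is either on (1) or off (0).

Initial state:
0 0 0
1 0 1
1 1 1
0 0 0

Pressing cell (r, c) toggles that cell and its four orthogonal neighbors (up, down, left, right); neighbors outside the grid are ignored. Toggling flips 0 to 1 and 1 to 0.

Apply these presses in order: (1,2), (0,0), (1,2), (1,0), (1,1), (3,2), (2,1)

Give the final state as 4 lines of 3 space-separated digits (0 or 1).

Answer: 0 0 0
0 1 0
1 1 1
0 0 1

Derivation:
After press 1 at (1,2):
0 0 1
1 1 0
1 1 0
0 0 0

After press 2 at (0,0):
1 1 1
0 1 0
1 1 0
0 0 0

After press 3 at (1,2):
1 1 0
0 0 1
1 1 1
0 0 0

After press 4 at (1,0):
0 1 0
1 1 1
0 1 1
0 0 0

After press 5 at (1,1):
0 0 0
0 0 0
0 0 1
0 0 0

After press 6 at (3,2):
0 0 0
0 0 0
0 0 0
0 1 1

After press 7 at (2,1):
0 0 0
0 1 0
1 1 1
0 0 1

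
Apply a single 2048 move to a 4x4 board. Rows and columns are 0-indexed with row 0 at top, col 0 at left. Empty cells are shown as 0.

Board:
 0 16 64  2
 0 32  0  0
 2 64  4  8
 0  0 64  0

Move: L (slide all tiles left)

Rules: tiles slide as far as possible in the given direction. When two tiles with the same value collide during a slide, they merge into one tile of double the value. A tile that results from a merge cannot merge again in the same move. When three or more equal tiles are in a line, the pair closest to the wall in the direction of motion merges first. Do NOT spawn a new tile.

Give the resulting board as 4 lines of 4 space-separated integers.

Slide left:
row 0: [0, 16, 64, 2] -> [16, 64, 2, 0]
row 1: [0, 32, 0, 0] -> [32, 0, 0, 0]
row 2: [2, 64, 4, 8] -> [2, 64, 4, 8]
row 3: [0, 0, 64, 0] -> [64, 0, 0, 0]

Answer: 16 64  2  0
32  0  0  0
 2 64  4  8
64  0  0  0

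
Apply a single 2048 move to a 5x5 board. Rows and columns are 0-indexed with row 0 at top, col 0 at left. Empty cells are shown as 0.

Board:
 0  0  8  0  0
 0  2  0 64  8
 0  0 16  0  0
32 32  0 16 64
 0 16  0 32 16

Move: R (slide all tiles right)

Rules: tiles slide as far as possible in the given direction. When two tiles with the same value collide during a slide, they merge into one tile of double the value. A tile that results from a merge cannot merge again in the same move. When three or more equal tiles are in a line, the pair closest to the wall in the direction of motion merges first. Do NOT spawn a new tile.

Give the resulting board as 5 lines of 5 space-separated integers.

Slide right:
row 0: [0, 0, 8, 0, 0] -> [0, 0, 0, 0, 8]
row 1: [0, 2, 0, 64, 8] -> [0, 0, 2, 64, 8]
row 2: [0, 0, 16, 0, 0] -> [0, 0, 0, 0, 16]
row 3: [32, 32, 0, 16, 64] -> [0, 0, 64, 16, 64]
row 4: [0, 16, 0, 32, 16] -> [0, 0, 16, 32, 16]

Answer:  0  0  0  0  8
 0  0  2 64  8
 0  0  0  0 16
 0  0 64 16 64
 0  0 16 32 16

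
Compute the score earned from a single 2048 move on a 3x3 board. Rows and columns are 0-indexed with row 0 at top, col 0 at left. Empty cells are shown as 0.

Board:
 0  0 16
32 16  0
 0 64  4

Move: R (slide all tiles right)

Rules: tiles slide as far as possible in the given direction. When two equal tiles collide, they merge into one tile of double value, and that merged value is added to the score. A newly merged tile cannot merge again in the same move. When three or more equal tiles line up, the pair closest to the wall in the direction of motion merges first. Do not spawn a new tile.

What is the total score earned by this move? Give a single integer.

Answer: 0

Derivation:
Slide right:
row 0: [0, 0, 16] -> [0, 0, 16]  score +0 (running 0)
row 1: [32, 16, 0] -> [0, 32, 16]  score +0 (running 0)
row 2: [0, 64, 4] -> [0, 64, 4]  score +0 (running 0)
Board after move:
 0  0 16
 0 32 16
 0 64  4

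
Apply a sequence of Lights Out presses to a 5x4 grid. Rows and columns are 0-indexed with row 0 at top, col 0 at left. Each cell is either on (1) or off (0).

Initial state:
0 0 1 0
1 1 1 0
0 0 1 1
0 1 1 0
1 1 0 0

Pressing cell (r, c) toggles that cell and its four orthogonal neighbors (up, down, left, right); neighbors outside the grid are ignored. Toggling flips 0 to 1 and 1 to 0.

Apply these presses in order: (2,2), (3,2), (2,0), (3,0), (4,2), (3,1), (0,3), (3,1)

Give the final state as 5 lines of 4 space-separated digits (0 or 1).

After press 1 at (2,2):
0 0 1 0
1 1 0 0
0 1 0 0
0 1 0 0
1 1 0 0

After press 2 at (3,2):
0 0 1 0
1 1 0 0
0 1 1 0
0 0 1 1
1 1 1 0

After press 3 at (2,0):
0 0 1 0
0 1 0 0
1 0 1 0
1 0 1 1
1 1 1 0

After press 4 at (3,0):
0 0 1 0
0 1 0 0
0 0 1 0
0 1 1 1
0 1 1 0

After press 5 at (4,2):
0 0 1 0
0 1 0 0
0 0 1 0
0 1 0 1
0 0 0 1

After press 6 at (3,1):
0 0 1 0
0 1 0 0
0 1 1 0
1 0 1 1
0 1 0 1

After press 7 at (0,3):
0 0 0 1
0 1 0 1
0 1 1 0
1 0 1 1
0 1 0 1

After press 8 at (3,1):
0 0 0 1
0 1 0 1
0 0 1 0
0 1 0 1
0 0 0 1

Answer: 0 0 0 1
0 1 0 1
0 0 1 0
0 1 0 1
0 0 0 1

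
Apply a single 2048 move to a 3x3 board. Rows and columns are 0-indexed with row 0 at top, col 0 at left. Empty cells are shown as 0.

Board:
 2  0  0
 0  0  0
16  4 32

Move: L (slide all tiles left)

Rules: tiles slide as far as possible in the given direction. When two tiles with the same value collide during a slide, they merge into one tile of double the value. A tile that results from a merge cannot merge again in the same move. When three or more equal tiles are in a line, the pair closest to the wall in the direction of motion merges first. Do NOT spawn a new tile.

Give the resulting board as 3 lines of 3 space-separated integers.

Slide left:
row 0: [2, 0, 0] -> [2, 0, 0]
row 1: [0, 0, 0] -> [0, 0, 0]
row 2: [16, 4, 32] -> [16, 4, 32]

Answer:  2  0  0
 0  0  0
16  4 32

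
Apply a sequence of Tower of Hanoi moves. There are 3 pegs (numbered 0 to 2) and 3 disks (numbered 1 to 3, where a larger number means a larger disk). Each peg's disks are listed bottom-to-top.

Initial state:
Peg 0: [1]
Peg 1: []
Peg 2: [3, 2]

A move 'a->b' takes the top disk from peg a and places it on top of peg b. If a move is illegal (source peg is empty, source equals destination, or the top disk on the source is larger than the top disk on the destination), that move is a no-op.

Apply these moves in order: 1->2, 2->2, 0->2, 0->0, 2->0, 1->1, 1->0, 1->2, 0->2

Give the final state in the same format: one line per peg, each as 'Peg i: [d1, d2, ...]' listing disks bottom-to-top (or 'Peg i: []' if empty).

Answer: Peg 0: []
Peg 1: []
Peg 2: [3, 2, 1]

Derivation:
After move 1 (1->2):
Peg 0: [1]
Peg 1: []
Peg 2: [3, 2]

After move 2 (2->2):
Peg 0: [1]
Peg 1: []
Peg 2: [3, 2]

After move 3 (0->2):
Peg 0: []
Peg 1: []
Peg 2: [3, 2, 1]

After move 4 (0->0):
Peg 0: []
Peg 1: []
Peg 2: [3, 2, 1]

After move 5 (2->0):
Peg 0: [1]
Peg 1: []
Peg 2: [3, 2]

After move 6 (1->1):
Peg 0: [1]
Peg 1: []
Peg 2: [3, 2]

After move 7 (1->0):
Peg 0: [1]
Peg 1: []
Peg 2: [3, 2]

After move 8 (1->2):
Peg 0: [1]
Peg 1: []
Peg 2: [3, 2]

After move 9 (0->2):
Peg 0: []
Peg 1: []
Peg 2: [3, 2, 1]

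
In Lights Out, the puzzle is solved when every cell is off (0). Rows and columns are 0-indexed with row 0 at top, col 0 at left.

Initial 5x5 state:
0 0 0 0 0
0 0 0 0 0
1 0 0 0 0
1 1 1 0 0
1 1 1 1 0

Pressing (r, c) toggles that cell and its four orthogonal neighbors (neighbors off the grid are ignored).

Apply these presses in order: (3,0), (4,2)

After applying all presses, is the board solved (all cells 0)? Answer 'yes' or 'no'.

Answer: yes

Derivation:
After press 1 at (3,0):
0 0 0 0 0
0 0 0 0 0
0 0 0 0 0
0 0 1 0 0
0 1 1 1 0

After press 2 at (4,2):
0 0 0 0 0
0 0 0 0 0
0 0 0 0 0
0 0 0 0 0
0 0 0 0 0

Lights still on: 0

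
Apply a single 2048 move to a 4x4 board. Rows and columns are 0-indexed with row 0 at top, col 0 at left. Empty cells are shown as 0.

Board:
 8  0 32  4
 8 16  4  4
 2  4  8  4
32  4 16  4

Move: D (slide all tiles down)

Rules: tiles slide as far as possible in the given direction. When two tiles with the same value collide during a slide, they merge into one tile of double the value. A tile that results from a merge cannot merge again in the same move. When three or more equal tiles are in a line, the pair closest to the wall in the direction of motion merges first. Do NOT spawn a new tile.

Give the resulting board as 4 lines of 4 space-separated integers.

Answer:  0  0 32  0
16  0  4  0
 2 16  8  8
32  8 16  8

Derivation:
Slide down:
col 0: [8, 8, 2, 32] -> [0, 16, 2, 32]
col 1: [0, 16, 4, 4] -> [0, 0, 16, 8]
col 2: [32, 4, 8, 16] -> [32, 4, 8, 16]
col 3: [4, 4, 4, 4] -> [0, 0, 8, 8]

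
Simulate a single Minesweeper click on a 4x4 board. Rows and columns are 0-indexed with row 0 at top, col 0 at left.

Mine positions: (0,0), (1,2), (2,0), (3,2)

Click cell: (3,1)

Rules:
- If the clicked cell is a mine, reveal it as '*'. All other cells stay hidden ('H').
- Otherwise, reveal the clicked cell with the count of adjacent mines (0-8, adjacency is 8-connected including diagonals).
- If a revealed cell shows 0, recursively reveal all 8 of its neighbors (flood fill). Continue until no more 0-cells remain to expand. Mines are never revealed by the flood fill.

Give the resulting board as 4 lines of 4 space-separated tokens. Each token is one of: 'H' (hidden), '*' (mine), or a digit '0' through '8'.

H H H H
H H H H
H H H H
H 2 H H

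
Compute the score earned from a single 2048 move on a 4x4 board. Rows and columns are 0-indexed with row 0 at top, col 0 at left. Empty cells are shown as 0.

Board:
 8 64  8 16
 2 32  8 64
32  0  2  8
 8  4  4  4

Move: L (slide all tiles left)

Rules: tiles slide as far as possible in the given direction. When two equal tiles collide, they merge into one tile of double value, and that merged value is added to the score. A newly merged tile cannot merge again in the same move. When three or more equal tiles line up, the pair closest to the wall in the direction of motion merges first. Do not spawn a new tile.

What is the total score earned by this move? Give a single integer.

Slide left:
row 0: [8, 64, 8, 16] -> [8, 64, 8, 16]  score +0 (running 0)
row 1: [2, 32, 8, 64] -> [2, 32, 8, 64]  score +0 (running 0)
row 2: [32, 0, 2, 8] -> [32, 2, 8, 0]  score +0 (running 0)
row 3: [8, 4, 4, 4] -> [8, 8, 4, 0]  score +8 (running 8)
Board after move:
 8 64  8 16
 2 32  8 64
32  2  8  0
 8  8  4  0

Answer: 8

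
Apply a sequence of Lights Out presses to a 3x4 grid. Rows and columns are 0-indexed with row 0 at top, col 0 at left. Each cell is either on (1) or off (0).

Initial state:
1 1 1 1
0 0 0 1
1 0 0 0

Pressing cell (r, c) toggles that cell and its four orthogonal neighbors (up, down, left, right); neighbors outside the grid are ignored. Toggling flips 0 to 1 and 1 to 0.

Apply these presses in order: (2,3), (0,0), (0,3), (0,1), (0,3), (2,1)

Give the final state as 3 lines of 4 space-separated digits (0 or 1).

Answer: 1 1 0 1
1 0 0 0
0 1 0 1

Derivation:
After press 1 at (2,3):
1 1 1 1
0 0 0 0
1 0 1 1

After press 2 at (0,0):
0 0 1 1
1 0 0 0
1 0 1 1

After press 3 at (0,3):
0 0 0 0
1 0 0 1
1 0 1 1

After press 4 at (0,1):
1 1 1 0
1 1 0 1
1 0 1 1

After press 5 at (0,3):
1 1 0 1
1 1 0 0
1 0 1 1

After press 6 at (2,1):
1 1 0 1
1 0 0 0
0 1 0 1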